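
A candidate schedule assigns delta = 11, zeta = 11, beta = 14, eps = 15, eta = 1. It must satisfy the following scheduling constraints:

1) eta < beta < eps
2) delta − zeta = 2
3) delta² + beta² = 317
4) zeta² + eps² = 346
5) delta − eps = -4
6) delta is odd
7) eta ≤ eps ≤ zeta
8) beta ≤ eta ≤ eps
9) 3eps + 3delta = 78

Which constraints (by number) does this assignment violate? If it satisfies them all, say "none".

The assignment fails constraints 2, 7, 8.

1) values 1 < 14 < 15  ✓
2) delta − zeta = 11 − 11 = 0, not 2  ✗
3) delta² + beta² = 11² + 14² = 121 + 196 = 317  ✓
4) zeta² + eps² = 11² + 15² = 121 + 225 = 346  ✓
5) delta − eps = 11 − 15 = -4  ✓
6) delta = 11 is odd  ✓
7) values 1, 15, 11; eps = 15 is not ≤ zeta = 11  ✗
8) values 14, 1, 15; beta = 14 is not ≤ eta = 1  ✗
9) 3eps + 3delta = 3(15) + 3(11) = 78  ✓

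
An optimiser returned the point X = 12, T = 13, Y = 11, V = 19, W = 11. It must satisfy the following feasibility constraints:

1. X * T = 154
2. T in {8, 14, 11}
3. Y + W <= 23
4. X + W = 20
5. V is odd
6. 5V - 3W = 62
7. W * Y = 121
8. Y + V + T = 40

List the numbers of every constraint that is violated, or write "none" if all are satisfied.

1. X * T = 12 * 13 = 156, not 154 — violated.
2. T = 13 is not in {8, 14, 11} — violated.
3. Y + W = 11 + 11 = 22; 22 ≤ 23 — satisfied.
4. X + W = 12 + 11 = 23, not 20 — violated.
5. V = 19 is odd — satisfied.
6. 5V - 3W = 5(19) - 3(11) = 62 — satisfied.
7. W * Y = 11 * 11 = 121 — satisfied.
8. Y + V + T = 11 + 19 + 13 = 43, not 40 — violated.

Constraints 1, 2, 4, and 8 do not hold.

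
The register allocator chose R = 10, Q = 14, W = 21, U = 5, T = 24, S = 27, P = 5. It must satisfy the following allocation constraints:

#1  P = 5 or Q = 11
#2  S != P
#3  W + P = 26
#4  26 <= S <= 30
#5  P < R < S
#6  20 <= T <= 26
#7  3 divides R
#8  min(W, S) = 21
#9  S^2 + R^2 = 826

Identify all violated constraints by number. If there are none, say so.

The assignment fails constraints 7, 9.

#1 P = 5 = 5 (first disjunct)  OK
#2 S = 27, P = 5; distinct  OK
#3 W + P = 21 + 5 = 26  OK
#4 S = 27 lies in [26, 30]  OK
#5 values 5 < 10 < 27  OK
#6 T = 24 lies in [20, 26]  OK
#7 10 = 3*3 + 1, so 3 does not divide 10  FAIL
#8 min(21, 27) = 21  OK
#9 S^2 + R^2 = 27^2 + 10^2 = 729 + 100 = 829, not 826  FAIL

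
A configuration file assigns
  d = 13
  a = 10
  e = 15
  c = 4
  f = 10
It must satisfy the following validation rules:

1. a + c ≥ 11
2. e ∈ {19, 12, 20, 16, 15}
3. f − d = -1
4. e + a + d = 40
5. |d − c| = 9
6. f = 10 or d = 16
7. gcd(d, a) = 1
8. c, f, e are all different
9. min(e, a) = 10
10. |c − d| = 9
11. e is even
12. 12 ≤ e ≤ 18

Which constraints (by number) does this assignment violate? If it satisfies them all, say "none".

The assignment fails constraints 3, 4, and 11.

1. a + c = 10 + 4 = 14; 14 ≥ 11  true
2. e = 15 is in {19, 12, 20, 16, 15}  true
3. f − d = 10 − 13 = -3, not -1  false
4. e + a + d = 15 + 10 + 13 = 38, not 40  false
5. |13 − 4| = 9  true
6. f = 10 = 10 (first disjunct)  true
7. gcd(13, 10) = 1  true
8. values 4, 10, 15 are pairwise distinct  true
9. min(15, 10) = 10  true
10. |4 − 13| = 9  true
11. e = 15 is odd  false
12. e = 15 lies in [12, 18]  true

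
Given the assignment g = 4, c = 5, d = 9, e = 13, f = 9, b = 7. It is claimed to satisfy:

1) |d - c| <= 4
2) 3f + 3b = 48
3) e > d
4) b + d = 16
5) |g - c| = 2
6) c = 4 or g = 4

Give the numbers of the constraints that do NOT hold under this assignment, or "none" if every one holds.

Constraint 5 does not hold.

1) |9 - 5| = 4; 4 ≤ 4  holds
2) 3f + 3b = 3(9) + 3(7) = 48  holds
3) e = 13, d = 9; 13 > 9  holds
4) b + d = 7 + 9 = 16  holds
5) |4 - 5| = 1, not 2  fails
6) c = 5 ≠ 4, but g = 4 = 4 (second disjunct)  holds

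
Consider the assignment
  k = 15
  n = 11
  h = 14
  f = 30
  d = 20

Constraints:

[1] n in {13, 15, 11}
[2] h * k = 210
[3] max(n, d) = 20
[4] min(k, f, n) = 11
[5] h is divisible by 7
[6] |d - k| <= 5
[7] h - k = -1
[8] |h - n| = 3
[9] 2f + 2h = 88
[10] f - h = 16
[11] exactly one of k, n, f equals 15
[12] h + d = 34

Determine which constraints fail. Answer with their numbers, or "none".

[1] n = 11 is in {13, 15, 11} — OK.
[2] h * k = 14 * 15 = 210 — OK.
[3] max(11, 20) = 20 — OK.
[4] min(15, 30, 11) = 11 — OK.
[5] 14 / 7 = 2, so 7 divides 14 — OK.
[6] |20 - 15| = 5; 5 ≤ 5 — OK.
[7] h - k = 14 - 15 = -1 — OK.
[8] |14 - 11| = 3 — OK.
[9] 2f + 2h = 2(30) + 2(14) = 88 — OK.
[10] f - h = 30 - 14 = 16 — OK.
[11] k=15, n=11, f=30; 1 of them equals 15 — OK.
[12] h + d = 14 + 20 = 34 — OK.

All constraints are satisfied.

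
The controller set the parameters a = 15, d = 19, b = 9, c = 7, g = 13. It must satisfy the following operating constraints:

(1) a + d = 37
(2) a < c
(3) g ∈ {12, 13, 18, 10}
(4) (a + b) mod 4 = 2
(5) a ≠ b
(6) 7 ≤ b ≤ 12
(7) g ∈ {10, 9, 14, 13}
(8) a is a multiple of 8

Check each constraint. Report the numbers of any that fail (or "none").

Constraints 1, 2, 4, and 8 are violated.

(1) a + d = 15 + 19 = 34, not 37  false
(2) a = 15, c = 7; 15 ≥ 7 (want <)  false
(3) g = 13 is in {12, 13, 18, 10}  true
(4) a + b = 24; 24 mod 4 = 0, not 2  false
(5) a = 15, b = 9; distinct  true
(6) b = 9 lies in [7, 12]  true
(7) g = 13 is in {10, 9, 14, 13}  true
(8) 15 = 8×1 + 7, so 8 does not divide 15  false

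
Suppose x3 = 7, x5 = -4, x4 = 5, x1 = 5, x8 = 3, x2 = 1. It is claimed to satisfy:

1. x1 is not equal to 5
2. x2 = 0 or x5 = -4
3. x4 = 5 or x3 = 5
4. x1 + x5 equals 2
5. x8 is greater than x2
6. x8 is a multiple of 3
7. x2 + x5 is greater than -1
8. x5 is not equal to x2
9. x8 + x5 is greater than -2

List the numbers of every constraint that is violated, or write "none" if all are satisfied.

No — constraints 1, 4, and 7 are not satisfied.

1. x1 = 5, but 5 is required to differ — violated.
2. x2 = 1 ≠ 0, but x5 = -4 = -4 (second disjunct) — satisfied.
3. x4 = 5 = 5 (first disjunct) — satisfied.
4. x1 + x5 = 5 + (-4) = 1, not 2 — violated.
5. x8 = 3, x2 = 1; 3 > 1 — satisfied.
6. 3 / 3 = 1, so 3 divides 3 — satisfied.
7. x2 + x5 = 1 + (-4) = -3; -3 ≤ -1, bound -1 not met — violated.
8. x5 = -4, x2 = 1; distinct — satisfied.
9. x8 + x5 = 3 + (-4) = -1; -1 > -2 — satisfied.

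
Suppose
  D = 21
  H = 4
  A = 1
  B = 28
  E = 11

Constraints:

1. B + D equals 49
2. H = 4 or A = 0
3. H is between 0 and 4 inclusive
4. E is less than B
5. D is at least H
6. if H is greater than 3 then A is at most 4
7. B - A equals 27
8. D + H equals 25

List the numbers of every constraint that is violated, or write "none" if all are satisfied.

Yes — all constraints hold.

1. B + D = 28 + 21 = 49  ✓
2. H = 4 = 4 (first disjunct)  ✓
3. H = 4 lies in [0, 4]  ✓
4. E = 11, B = 28; 11 < 28  ✓
5. D = 21, H = 4; 21 ≥ 4  ✓
6. H = 4 > 3, so we need A ≤ 4; A = 1 ≤ 4  ✓
7. B - A = 28 - 1 = 27  ✓
8. D + H = 21 + 4 = 25  ✓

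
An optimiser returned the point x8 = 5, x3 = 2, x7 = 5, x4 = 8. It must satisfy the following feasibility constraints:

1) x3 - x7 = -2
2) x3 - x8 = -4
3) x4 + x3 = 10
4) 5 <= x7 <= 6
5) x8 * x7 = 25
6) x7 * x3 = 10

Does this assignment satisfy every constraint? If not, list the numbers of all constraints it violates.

1) x3 - x7 = 2 - 5 = -3, not -2  ✘
2) x3 - x8 = 2 - 5 = -3, not -4  ✘
3) x4 + x3 = 8 + 2 = 10  ✔
4) x7 = 5 lies in [5, 6]  ✔
5) x8 * x7 = 5 * 5 = 25  ✔
6) x7 * x3 = 5 * 2 = 10  ✔

Violated: 1 and 2.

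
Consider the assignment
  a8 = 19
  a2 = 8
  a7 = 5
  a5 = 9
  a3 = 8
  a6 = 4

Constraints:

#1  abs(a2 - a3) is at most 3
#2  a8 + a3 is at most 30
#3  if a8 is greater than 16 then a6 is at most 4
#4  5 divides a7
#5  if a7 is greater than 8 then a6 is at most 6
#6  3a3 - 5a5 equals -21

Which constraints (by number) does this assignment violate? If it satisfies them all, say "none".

Yes — all constraints hold.

#1 abs(8 - 8) = 0; 0 ≤ 3  holds
#2 a8 + a3 = 19 + 8 = 27; 27 ≤ 30  holds
#3 a8 = 19 > 16, so we need a6 ≤ 4; a6 = 4 ≤ 4  holds
#4 5 / 5 = 1, so 5 divides 5  holds
#5 a7 = 5, not > 8; antecedent false, conditional vacuously true  holds
#6 3a3 - 5a5 = 3(8) - 5(9) = -21  holds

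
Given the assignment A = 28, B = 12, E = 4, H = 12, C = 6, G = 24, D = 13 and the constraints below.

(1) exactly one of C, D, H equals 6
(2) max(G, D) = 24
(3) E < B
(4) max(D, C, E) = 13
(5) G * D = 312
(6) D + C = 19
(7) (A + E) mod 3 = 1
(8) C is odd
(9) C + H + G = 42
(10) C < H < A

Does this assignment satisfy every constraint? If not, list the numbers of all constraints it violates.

(1) C=6, D=13, H=12; 1 of them equals 6 — holds.
(2) max(24, 13) = 24 — holds.
(3) E = 4, B = 12; 4 < 12 — holds.
(4) max(13, 6, 4) = 13 — holds.
(5) G * D = 24 * 13 = 312 — holds.
(6) D + C = 13 + 6 = 19 — holds.
(7) A + E = 32; 32 mod 3 = 2, not 1 — fails.
(8) C = 6 is even — fails.
(9) C + H + G = 6 + 12 + 24 = 42 — holds.
(10) values 6 < 12 < 28 — holds.

The assignment fails constraints 7, 8.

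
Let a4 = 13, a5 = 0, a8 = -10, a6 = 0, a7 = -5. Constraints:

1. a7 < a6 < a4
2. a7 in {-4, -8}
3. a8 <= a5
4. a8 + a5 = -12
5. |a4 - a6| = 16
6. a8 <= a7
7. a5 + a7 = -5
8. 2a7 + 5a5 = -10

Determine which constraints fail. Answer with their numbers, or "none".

Constraints 2, 4, and 5 do not hold.

1. values -5 < 0 < 13  OK
2. a7 = -5 is not in {-4, -8}  FAIL
3. a8 = -10, a5 = 0; -10 ≤ 0  OK
4. a8 + a5 = -10 + 0 = -10, not -12  FAIL
5. |13 - 0| = 13, not 16  FAIL
6. a8 = -10, a7 = -5; -10 ≤ -5  OK
7. a5 + a7 = 0 + (-5) = -5  OK
8. 2a7 + 5a5 = 2(-5) + 5(0) = -10  OK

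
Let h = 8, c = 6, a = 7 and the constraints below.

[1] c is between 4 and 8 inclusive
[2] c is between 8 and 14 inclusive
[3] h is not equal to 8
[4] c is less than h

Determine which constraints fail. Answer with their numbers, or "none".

[1] c = 6 lies in [4, 8]  holds
[2] c = 6 is outside [8, 14]  fails
[3] h = 8, but 8 is required to differ  fails
[4] c = 6, h = 8; 6 < 8  holds

No — constraints 2, 3 are not satisfied.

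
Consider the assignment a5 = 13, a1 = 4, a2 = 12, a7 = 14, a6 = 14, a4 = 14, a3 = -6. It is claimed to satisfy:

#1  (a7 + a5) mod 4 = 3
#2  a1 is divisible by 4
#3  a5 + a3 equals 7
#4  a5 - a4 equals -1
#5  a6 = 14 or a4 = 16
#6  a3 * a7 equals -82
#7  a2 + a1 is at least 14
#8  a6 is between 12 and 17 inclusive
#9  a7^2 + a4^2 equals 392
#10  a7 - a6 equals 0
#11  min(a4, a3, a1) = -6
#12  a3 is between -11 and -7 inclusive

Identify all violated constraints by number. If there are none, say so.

#1 a7 + a5 = 27; 27 mod 4 = 3 — holds.
#2 4 / 4 = 1, so 4 divides 4 — holds.
#3 a5 + a3 = 13 + (-6) = 7 — holds.
#4 a5 - a4 = 13 - 14 = -1 — holds.
#5 a6 = 14 = 14 (first disjunct) — holds.
#6 a3 * a7 = -6 * 14 = -84, not -82 — does not hold.
#7 a2 + a1 = 12 + 4 = 16; 16 ≥ 14 — holds.
#8 a6 = 14 lies in [12, 17] — holds.
#9 a7^2 + a4^2 = 14^2 + 14^2 = 196 + 196 = 392 — holds.
#10 a7 - a6 = 14 - 14 = 0 — holds.
#11 min(14, -6, 4) = -6 — holds.
#12 a3 = -6 is outside [-11, -7] — does not hold.

Constraints 6, 12 do not hold.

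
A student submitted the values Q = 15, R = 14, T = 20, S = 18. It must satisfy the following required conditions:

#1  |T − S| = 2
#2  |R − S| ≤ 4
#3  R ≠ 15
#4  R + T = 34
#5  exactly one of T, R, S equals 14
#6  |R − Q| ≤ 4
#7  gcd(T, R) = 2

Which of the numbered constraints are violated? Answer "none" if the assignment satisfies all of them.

Yes — all constraints hold.

#1 |20 − 18| = 2 — holds.
#2 |14 − 18| = 4; 4 ≤ 4 — holds.
#3 R = 14, and 14 ≠ 15 — holds.
#4 R + T = 14 + 20 = 34 — holds.
#5 T=20, R=14, S=18; 1 of them equals 14 — holds.
#6 |14 − 15| = 1; 1 ≤ 4 — holds.
#7 gcd(20, 14) = 2 — holds.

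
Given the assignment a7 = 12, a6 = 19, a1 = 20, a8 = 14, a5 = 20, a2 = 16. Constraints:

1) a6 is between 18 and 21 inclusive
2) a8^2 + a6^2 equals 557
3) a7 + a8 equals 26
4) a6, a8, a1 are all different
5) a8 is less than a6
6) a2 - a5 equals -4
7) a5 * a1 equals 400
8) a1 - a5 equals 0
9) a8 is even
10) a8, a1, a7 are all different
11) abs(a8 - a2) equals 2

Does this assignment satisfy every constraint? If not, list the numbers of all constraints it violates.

1) a6 = 19 lies in [18, 21] — holds.
2) a8^2 + a6^2 = 14^2 + 19^2 = 196 + 361 = 557 — holds.
3) a7 + a8 = 12 + 14 = 26 — holds.
4) values 19, 14, 20 are pairwise distinct — holds.
5) a8 = 14, a6 = 19; 14 < 19 — holds.
6) a2 - a5 = 16 - 20 = -4 — holds.
7) a5 * a1 = 20 * 20 = 400 — holds.
8) a1 - a5 = 20 - 20 = 0 — holds.
9) a8 = 14 is even — holds.
10) values 14, 20, 12 are pairwise distinct — holds.
11) abs(14 - 16) = 2 — holds.

The assignment satisfies every constraint.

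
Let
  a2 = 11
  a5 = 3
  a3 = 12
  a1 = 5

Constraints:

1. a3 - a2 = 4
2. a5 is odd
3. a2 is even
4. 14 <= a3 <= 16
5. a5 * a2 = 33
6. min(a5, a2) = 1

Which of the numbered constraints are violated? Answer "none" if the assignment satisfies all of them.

1. a3 - a2 = 12 - 11 = 1, not 4 — fails.
2. a5 = 3 is odd — holds.
3. a2 = 11 is odd — fails.
4. a3 = 12 is outside [14, 16] — fails.
5. a5 * a2 = 3 * 11 = 33 — holds.
6. min(3, 11) = 3, not 1 — fails.

Constraints 1, 3, 4, and 6 are violated.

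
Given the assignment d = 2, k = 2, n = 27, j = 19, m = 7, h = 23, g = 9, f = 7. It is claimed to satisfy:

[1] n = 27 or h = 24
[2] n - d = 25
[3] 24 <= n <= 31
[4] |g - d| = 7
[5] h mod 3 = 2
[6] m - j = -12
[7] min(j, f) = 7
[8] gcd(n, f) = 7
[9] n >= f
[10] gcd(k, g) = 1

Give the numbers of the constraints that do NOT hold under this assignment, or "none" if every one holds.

[1] n = 27 = 27 (first disjunct)  ✔
[2] n - d = 27 - 2 = 25  ✔
[3] n = 27 lies in [24, 31]  ✔
[4] |9 - 2| = 7  ✔
[5] 23 mod 3 = 2  ✔
[6] m - j = 7 - 19 = -12  ✔
[7] min(19, 7) = 7  ✔
[8] gcd(27, 7) = 1, not 7  ✘
[9] n = 27, f = 7; 27 ≥ 7  ✔
[10] gcd(2, 9) = 1  ✔

The assignment fails constraint 8.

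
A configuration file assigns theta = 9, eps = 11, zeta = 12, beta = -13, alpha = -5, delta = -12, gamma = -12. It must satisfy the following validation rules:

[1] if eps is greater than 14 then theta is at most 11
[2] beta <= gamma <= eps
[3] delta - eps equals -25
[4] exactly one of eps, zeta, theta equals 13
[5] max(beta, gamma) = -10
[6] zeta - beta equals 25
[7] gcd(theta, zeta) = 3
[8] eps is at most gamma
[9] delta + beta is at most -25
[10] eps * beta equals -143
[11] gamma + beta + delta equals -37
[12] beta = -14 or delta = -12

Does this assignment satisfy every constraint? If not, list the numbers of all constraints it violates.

Constraints 3, 4, 5, and 8 are violated.

[1] eps = 11, not > 14; antecedent false, conditional vacuously true  OK
[2] values -13 <= -12 <= 11  OK
[3] delta - eps = -12 - 11 = -23, not -25  FAIL
[4] eps=11, zeta=12, theta=9; 0 of them equal 13, not exactly one  FAIL
[5] max(-13, -12) = -12, not -10  FAIL
[6] zeta - beta = 12 - (-13) = 25  OK
[7] gcd(9, 12) = 3  OK
[8] eps = 11, gamma = -12; 11 > -12 (want ≤)  FAIL
[9] delta + beta = -12 + (-13) = -25; -25 ≤ -25  OK
[10] eps * beta = 11 * (-13) = -143  OK
[11] gamma + beta + delta = -12 + (-13) + (-12) = -37  OK
[12] beta = -13 ≠ -14, but delta = -12 = -12 (second disjunct)  OK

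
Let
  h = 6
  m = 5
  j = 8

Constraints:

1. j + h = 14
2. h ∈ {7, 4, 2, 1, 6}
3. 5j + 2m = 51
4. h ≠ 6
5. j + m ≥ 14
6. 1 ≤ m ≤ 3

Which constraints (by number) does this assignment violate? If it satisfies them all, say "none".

Violated: 3, 4, 5, and 6.

1. j + h = 8 + 6 = 14 — OK.
2. h = 6 is in {7, 4, 2, 1, 6} — OK.
3. 5j + 2m = 5(8) + 2(5) = 50, not 51 — violated.
4. h = 6, but 6 is required to differ — violated.
5. j + m = 8 + 5 = 13; 13 < 14, bound 14 not met — violated.
6. m = 5 is outside [1, 3] — violated.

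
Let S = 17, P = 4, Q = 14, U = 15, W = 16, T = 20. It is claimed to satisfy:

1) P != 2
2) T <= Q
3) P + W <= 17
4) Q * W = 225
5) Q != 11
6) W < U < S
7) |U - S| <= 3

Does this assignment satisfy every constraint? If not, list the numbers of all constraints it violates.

1) P = 4, and 4 ≠ 2  holds
2) T = 20, Q = 14; 20 > 14 (want ≤)  fails
3) P + W = 4 + 16 = 20; 20 > 17, bound 17 not met  fails
4) Q * W = 14 * 16 = 224, not 225  fails
5) Q = 14, and 14 ≠ 11  holds
6) values 16, 15, 17; W = 16 is not < U = 15  fails
7) |15 - 17| = 2; 2 ≤ 3  holds

Constraints 2, 3, 4, and 6 do not hold.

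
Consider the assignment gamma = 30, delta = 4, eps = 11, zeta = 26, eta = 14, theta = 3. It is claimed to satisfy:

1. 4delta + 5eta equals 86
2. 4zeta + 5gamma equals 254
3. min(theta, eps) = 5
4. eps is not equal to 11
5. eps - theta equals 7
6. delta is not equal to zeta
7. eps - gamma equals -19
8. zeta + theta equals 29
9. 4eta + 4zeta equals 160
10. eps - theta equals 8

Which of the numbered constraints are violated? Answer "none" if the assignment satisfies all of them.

Violated: 3, 4, 5.

1. 4delta + 5eta = 4(4) + 5(14) = 86  OK
2. 4zeta + 5gamma = 4(26) + 5(30) = 254  OK
3. min(3, 11) = 3, not 5  FAIL
4. eps = 11, but 11 is required to differ  FAIL
5. eps - theta = 11 - 3 = 8, not 7  FAIL
6. delta = 4, zeta = 26; distinct  OK
7. eps - gamma = 11 - 30 = -19  OK
8. zeta + theta = 26 + 3 = 29  OK
9. 4eta + 4zeta = 4(14) + 4(26) = 160  OK
10. eps - theta = 11 - 3 = 8  OK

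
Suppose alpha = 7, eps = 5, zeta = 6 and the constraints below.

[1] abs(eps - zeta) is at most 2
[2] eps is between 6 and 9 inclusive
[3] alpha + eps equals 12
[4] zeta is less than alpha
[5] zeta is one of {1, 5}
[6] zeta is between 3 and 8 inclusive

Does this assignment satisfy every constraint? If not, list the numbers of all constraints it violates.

Constraints 2, 5 are violated.

[1] abs(5 - 6) = 1; 1 ≤ 2 — holds.
[2] eps = 5 is outside [6, 9] — does not hold.
[3] alpha + eps = 7 + 5 = 12 — holds.
[4] zeta = 6, alpha = 7; 6 < 7 — holds.
[5] zeta = 6 is not in {1, 5} — does not hold.
[6] zeta = 6 lies in [3, 8] — holds.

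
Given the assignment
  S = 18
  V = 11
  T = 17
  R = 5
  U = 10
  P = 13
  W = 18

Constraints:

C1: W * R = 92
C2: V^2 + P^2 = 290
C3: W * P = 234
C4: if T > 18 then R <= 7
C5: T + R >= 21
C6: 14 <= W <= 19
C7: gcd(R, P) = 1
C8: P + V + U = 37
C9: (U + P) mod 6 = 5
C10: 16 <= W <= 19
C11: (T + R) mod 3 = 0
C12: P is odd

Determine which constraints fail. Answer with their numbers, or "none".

C1: W * R = 18 * 5 = 90, not 92 — does not hold.
C2: V^2 + P^2 = 11^2 + 13^2 = 121 + 169 = 290 — holds.
C3: W * P = 18 * 13 = 234 — holds.
C4: T = 17, not > 18; antecedent false, conditional vacuously true — holds.
C5: T + R = 17 + 5 = 22; 22 ≥ 21 — holds.
C6: W = 18 lies in [14, 19] — holds.
C7: gcd(5, 13) = 1 — holds.
C8: P + V + U = 13 + 11 + 10 = 34, not 37 — does not hold.
C9: U + P = 23; 23 mod 6 = 5 — holds.
C10: W = 18 lies in [16, 19] — holds.
C11: T + R = 22; 22 mod 3 = 1, not 0 — does not hold.
C12: P = 13 is odd — holds.

Violated: 1, 8, and 11.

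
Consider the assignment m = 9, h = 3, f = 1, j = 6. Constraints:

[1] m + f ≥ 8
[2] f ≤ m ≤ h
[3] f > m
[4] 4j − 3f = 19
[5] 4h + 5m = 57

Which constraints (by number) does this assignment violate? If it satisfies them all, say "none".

Constraints 2, 3, and 4 do not hold.

[1] m + f = 9 + 1 = 10; 10 ≥ 8 — holds.
[2] values 1, 9, 3; m = 9 is not ≤ h = 3 — does not hold.
[3] f = 1, m = 9; 1 ≤ 9 (want >) — does not hold.
[4] 4j − 3f = 4(6) − 3(1) = 21, not 19 — does not hold.
[5] 4h + 5m = 4(3) + 5(9) = 57 — holds.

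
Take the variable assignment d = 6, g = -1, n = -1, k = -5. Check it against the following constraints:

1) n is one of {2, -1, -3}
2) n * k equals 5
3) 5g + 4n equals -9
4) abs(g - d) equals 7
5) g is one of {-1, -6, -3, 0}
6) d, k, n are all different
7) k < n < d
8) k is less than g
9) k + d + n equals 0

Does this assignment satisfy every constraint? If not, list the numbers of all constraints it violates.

1) n = -1 is in {2, -1, -3}  holds
2) n * k = -1 * (-5) = 5  holds
3) 5g + 4n = 5(-1) + 4(-1) = -9  holds
4) abs(-1 - 6) = 7  holds
5) g = -1 is in {-1, -6, -3, 0}  holds
6) values 6, -5, -1 are pairwise distinct  holds
7) values -5 < -1 < 6  holds
8) k = -5, g = -1; -5 < -1  holds
9) k + d + n = -5 + 6 + (-1) = 0  holds

No violations.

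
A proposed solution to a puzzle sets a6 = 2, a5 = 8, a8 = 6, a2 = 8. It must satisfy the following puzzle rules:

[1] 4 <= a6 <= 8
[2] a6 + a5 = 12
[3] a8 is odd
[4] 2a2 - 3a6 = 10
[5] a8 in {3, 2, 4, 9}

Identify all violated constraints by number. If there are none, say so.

The assignment fails constraints 1, 2, 3, and 5.

[1] a6 = 2 is outside [4, 8]  FAIL
[2] a6 + a5 = 2 + 8 = 10, not 12  FAIL
[3] a8 = 6 is even  FAIL
[4] 2a2 - 3a6 = 2(8) - 3(2) = 10  OK
[5] a8 = 6 is not in {3, 2, 4, 9}  FAIL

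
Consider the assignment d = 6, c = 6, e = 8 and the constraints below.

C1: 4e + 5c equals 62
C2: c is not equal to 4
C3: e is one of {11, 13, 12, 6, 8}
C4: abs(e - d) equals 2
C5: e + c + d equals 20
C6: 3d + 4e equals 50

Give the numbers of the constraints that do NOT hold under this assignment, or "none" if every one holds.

Yes — all constraints hold.

C1: 4e + 5c = 4(8) + 5(6) = 62  holds
C2: c = 6, and 6 ≠ 4  holds
C3: e = 8 is in {11, 13, 12, 6, 8}  holds
C4: abs(8 - 6) = 2  holds
C5: e + c + d = 8 + 6 + 6 = 20  holds
C6: 3d + 4e = 3(6) + 4(8) = 50  holds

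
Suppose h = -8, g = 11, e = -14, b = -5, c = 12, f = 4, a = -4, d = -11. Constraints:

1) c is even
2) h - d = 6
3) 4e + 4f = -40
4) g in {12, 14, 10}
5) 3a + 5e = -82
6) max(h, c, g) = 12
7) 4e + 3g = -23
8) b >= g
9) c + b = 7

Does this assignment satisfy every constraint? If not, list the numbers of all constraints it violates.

Violated: 2, 4, and 8.

1) c = 12 is even — OK.
2) h - d = -8 - (-11) = 3, not 6 — violated.
3) 4e + 4f = 4(-14) + 4(4) = -40 — OK.
4) g = 11 is not in {12, 14, 10} — violated.
5) 3a + 5e = 3(-4) + 5(-14) = -82 — OK.
6) max(-8, 12, 11) = 12 — OK.
7) 4e + 3g = 4(-14) + 3(11) = -23 — OK.
8) b = -5, g = 11; -5 < 11 (want ≥) — violated.
9) c + b = 12 + (-5) = 7 — OK.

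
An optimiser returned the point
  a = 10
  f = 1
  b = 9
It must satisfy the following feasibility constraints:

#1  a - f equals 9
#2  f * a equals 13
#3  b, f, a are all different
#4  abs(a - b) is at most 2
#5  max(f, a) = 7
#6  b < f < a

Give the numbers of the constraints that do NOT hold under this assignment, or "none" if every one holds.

#1 a - f = 10 - 1 = 9 — holds.
#2 f * a = 1 * 10 = 10, not 13 — does not hold.
#3 values 9, 1, 10 are pairwise distinct — holds.
#4 abs(10 - 9) = 1; 1 ≤ 2 — holds.
#5 max(1, 10) = 10, not 7 — does not hold.
#6 values 9, 1, 10; b = 9 is not < f = 1 — does not hold.

The assignment fails constraints 2, 5, 6.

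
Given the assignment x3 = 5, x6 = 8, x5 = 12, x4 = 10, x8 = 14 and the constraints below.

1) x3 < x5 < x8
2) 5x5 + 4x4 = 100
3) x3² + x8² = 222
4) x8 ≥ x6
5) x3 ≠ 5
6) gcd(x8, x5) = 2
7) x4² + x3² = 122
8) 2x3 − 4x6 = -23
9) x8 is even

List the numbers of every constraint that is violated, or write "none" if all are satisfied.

1) values 5 < 12 < 14 — holds.
2) 5x5 + 4x4 = 5(12) + 4(10) = 100 — holds.
3) x3² + x8² = 5² + 14² = 25 + 196 = 221, not 222 — fails.
4) x8 = 14, x6 = 8; 14 ≥ 8 — holds.
5) x3 = 5, but 5 is required to differ — fails.
6) gcd(14, 12) = 2 — holds.
7) x4² + x3² = 10² + 5² = 100 + 25 = 125, not 122 — fails.
8) 2x3 − 4x6 = 2(5) − 4(8) = -22, not -23 — fails.
9) x8 = 14 is even — holds.

Constraints 3, 5, 7, and 8 are violated.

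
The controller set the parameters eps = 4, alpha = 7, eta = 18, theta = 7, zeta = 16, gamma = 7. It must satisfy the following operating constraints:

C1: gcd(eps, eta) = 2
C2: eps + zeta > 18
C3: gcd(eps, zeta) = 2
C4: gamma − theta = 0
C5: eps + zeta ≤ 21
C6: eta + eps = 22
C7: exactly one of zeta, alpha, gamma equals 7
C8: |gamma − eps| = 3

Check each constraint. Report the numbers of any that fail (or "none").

C1: gcd(4, 18) = 2  true
C2: eps + zeta = 4 + 16 = 20; 20 > 18  true
C3: gcd(4, 16) = 4, not 2  false
C4: gamma − theta = 7 − 7 = 0  true
C5: eps + zeta = 4 + 16 = 20; 20 ≤ 21  true
C6: eta + eps = 18 + 4 = 22  true
C7: zeta=16, alpha=7, gamma=7; 2 of them equal 7, not exactly one  false
C8: |7 − 4| = 3  true

Constraints 3, 7 are violated.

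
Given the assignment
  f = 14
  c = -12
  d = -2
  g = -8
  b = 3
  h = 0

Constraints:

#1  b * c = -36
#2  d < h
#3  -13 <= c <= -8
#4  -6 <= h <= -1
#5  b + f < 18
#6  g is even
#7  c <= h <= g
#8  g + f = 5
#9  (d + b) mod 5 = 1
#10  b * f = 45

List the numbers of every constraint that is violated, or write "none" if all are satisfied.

The assignment fails constraints 4, 7, 8, and 10.

#1 b * c = 3 * (-12) = -36 — OK.
#2 d = -2, h = 0; -2 < 0 — OK.
#3 c = -12 lies in [-13, -8] — OK.
#4 h = 0 is outside [-6, -1] — violated.
#5 b + f = 3 + 14 = 17; 17 < 18 — OK.
#6 g = -8 is even — OK.
#7 values -12, 0, -8; h = 0 is not <= g = -8 — violated.
#8 g + f = -8 + 14 = 6, not 5 — violated.
#9 d + b = 1; 1 mod 5 = 1 — OK.
#10 b * f = 3 * 14 = 42, not 45 — violated.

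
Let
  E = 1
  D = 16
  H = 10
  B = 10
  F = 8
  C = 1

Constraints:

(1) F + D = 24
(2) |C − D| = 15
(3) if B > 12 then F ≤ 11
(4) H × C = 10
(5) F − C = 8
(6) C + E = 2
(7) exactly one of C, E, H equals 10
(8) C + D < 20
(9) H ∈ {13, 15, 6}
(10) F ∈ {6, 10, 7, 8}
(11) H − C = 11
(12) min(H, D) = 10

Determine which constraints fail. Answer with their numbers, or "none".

(1) F + D = 8 + 16 = 24  ✔
(2) |1 − 16| = 15  ✔
(3) B = 10, not > 12; antecedent false, conditional vacuously true  ✔
(4) H × C = 10 × 1 = 10  ✔
(5) F − C = 8 − 1 = 7, not 8  ✘
(6) C + E = 1 + 1 = 2  ✔
(7) C=1, E=1, H=10; 1 of them equals 10  ✔
(8) C + D = 1 + 16 = 17; 17 < 20  ✔
(9) H = 10 is not in {13, 15, 6}  ✘
(10) F = 8 is in {6, 10, 7, 8}  ✔
(11) H − C = 10 − 1 = 9, not 11  ✘
(12) min(10, 16) = 10  ✔

Violated: 5, 9, and 11.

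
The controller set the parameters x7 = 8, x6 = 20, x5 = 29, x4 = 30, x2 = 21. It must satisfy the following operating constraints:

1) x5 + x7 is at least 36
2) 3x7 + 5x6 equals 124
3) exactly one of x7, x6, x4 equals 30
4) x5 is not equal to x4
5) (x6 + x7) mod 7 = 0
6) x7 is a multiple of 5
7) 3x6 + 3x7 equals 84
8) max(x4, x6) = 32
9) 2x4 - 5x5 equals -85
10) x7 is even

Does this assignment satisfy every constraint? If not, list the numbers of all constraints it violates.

Violated: 6 and 8.

1) x5 + x7 = 29 + 8 = 37; 37 ≥ 36 — OK.
2) 3x7 + 5x6 = 3(8) + 5(20) = 124 — OK.
3) x7=8, x6=20, x4=30; 1 of them equals 30 — OK.
4) x5 = 29, x4 = 30; distinct — OK.
5) x6 + x7 = 28; 28 mod 7 = 0 — OK.
6) 8 = 5*1 + 3, so 5 does not divide 8 — violated.
7) 3x6 + 3x7 = 3(20) + 3(8) = 84 — OK.
8) max(30, 20) = 30, not 32 — violated.
9) 2x4 - 5x5 = 2(30) - 5(29) = -85 — OK.
10) x7 = 8 is even — OK.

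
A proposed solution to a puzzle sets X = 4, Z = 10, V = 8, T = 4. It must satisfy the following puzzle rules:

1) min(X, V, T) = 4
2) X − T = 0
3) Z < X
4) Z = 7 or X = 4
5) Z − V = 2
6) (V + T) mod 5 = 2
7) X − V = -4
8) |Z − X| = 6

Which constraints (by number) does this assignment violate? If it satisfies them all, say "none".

1) min(4, 8, 4) = 4 — holds.
2) X − T = 4 − 4 = 0 — holds.
3) Z = 10, X = 4; 10 ≥ 4 (want <) — fails.
4) Z = 10 ≠ 7, but X = 4 = 4 (second disjunct) — holds.
5) Z − V = 10 − 8 = 2 — holds.
6) V + T = 12; 12 mod 5 = 2 — holds.
7) X − V = 4 − 8 = -4 — holds.
8) |10 − 4| = 6 — holds.

No — constraint 3 is not satisfied.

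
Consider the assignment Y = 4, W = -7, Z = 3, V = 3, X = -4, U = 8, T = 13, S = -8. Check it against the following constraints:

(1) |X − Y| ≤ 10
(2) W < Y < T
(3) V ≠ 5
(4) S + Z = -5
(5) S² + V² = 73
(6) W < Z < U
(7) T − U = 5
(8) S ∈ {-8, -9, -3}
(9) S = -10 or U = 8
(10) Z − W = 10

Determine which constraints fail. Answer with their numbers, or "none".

(1) |-4 − 4| = 8; 8 ≤ 10  yes
(2) values -7 < 4 < 13  yes
(3) V = 3, and 3 ≠ 5  yes
(4) S + Z = -8 + 3 = -5  yes
(5) S² + V² = (-8)² + 3² = 64 + 9 = 73  yes
(6) values -7 < 3 < 8  yes
(7) T − U = 13 − 8 = 5  yes
(8) S = -8 is in {-8, -9, -3}  yes
(9) S = -8 ≠ -10, but U = 8 = 8 (second disjunct)  yes
(10) Z − W = 3 − (-7) = 10  yes

Yes — all constraints hold.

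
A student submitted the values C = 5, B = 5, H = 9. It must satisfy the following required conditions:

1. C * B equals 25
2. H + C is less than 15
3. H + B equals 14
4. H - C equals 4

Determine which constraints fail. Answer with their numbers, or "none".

Yes — all constraints hold.

1. C * B = 5 * 5 = 25 — holds.
2. H + C = 9 + 5 = 14; 14 < 15 — holds.
3. H + B = 9 + 5 = 14 — holds.
4. H - C = 9 - 5 = 4 — holds.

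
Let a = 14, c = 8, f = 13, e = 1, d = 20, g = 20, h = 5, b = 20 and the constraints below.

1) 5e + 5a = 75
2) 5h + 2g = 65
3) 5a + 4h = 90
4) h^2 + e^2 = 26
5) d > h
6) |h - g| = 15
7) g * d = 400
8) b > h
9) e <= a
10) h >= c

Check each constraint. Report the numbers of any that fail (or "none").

1) 5e + 5a = 5(1) + 5(14) = 75 — OK.
2) 5h + 2g = 5(5) + 2(20) = 65 — OK.
3) 5a + 4h = 5(14) + 4(5) = 90 — OK.
4) h^2 + e^2 = 5^2 + 1^2 = 25 + 1 = 26 — OK.
5) d = 20, h = 5; 20 > 5 — OK.
6) |5 - 20| = 15 — OK.
7) g * d = 20 * 20 = 400 — OK.
8) b = 20, h = 5; 20 > 5 — OK.
9) e = 1, a = 14; 1 ≤ 14 — OK.
10) h = 5, c = 8; 5 < 8 (want ≥) — violated.

Constraint 10 does not hold.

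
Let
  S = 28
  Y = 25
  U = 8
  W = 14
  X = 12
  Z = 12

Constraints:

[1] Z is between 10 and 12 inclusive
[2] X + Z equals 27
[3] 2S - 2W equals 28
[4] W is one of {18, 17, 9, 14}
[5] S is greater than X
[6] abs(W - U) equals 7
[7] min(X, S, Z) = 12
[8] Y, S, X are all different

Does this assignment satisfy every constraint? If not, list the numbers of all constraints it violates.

[1] Z = 12 lies in [10, 12] — holds.
[2] X + Z = 12 + 12 = 24, not 27 — does not hold.
[3] 2S - 2W = 2(28) - 2(14) = 28 — holds.
[4] W = 14 is in {18, 17, 9, 14} — holds.
[5] S = 28, X = 12; 28 > 12 — holds.
[6] abs(14 - 8) = 6, not 7 — does not hold.
[7] min(12, 28, 12) = 12 — holds.
[8] values 25, 28, 12 are pairwise distinct — holds.

The assignment fails constraints 2, 6.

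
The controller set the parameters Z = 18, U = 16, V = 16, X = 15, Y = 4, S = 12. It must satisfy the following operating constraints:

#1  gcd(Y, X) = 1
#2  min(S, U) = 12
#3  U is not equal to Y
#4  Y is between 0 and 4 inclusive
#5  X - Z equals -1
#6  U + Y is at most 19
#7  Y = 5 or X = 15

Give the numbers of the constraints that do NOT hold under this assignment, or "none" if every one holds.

#1 gcd(4, 15) = 1  ✔
#2 min(12, 16) = 12  ✔
#3 U = 16, Y = 4; distinct  ✔
#4 Y = 4 lies in [0, 4]  ✔
#5 X - Z = 15 - 18 = -3, not -1  ✘
#6 U + Y = 16 + 4 = 20; 20 > 19, bound 19 not met  ✘
#7 Y = 4 ≠ 5, but X = 15 = 15 (second disjunct)  ✔

Violated: 5 and 6.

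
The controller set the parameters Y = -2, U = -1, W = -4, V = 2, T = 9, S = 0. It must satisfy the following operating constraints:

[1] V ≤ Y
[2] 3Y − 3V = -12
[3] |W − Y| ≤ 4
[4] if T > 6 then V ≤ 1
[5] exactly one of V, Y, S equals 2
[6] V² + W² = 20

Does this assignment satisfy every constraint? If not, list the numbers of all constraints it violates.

No — constraints 1 and 4 are not satisfied.

[1] V = 2, Y = -2; 2 > -2 (want ≤) — does not hold.
[2] 3Y − 3V = 3(-2) − 3(2) = -12 — holds.
[3] |-4 − (-2)| = 2; 2 ≤ 4 — holds.
[4] T = 9 > 6, so we need V ≤ 1; but V = 2 > 1 — does not hold.
[5] V=2, Y=-2, S=0; 1 of them equals 2 — holds.
[6] V² + W² = 2² + (-4)² = 4 + 16 = 20 — holds.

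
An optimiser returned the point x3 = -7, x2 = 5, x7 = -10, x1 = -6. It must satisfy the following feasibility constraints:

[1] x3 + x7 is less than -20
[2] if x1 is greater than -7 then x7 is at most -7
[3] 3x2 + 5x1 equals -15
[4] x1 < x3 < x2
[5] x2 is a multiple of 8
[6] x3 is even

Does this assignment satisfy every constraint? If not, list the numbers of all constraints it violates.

[1] x3 + x7 = -7 + (-10) = -17; -17 ≥ -20, bound -20 not met — violated.
[2] x1 = -6 > -7, so we need x7 ≤ -7; x7 = -10 ≤ -7 — OK.
[3] 3x2 + 5x1 = 3(5) + 5(-6) = -15 — OK.
[4] values -6, -7, 5; x1 = -6 is not < x3 = -7 — violated.
[5] 5 = 8*0 + 5, so 8 does not divide 5 — violated.
[6] x3 = -7 is odd — violated.

Constraints 1, 4, 5, 6 do not hold.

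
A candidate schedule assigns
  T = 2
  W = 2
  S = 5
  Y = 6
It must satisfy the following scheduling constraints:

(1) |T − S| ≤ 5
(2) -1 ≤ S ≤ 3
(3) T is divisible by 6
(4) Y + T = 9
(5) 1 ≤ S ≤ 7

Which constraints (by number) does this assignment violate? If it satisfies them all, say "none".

Constraints 2, 3, and 4 do not hold.

(1) |2 − 5| = 3; 3 ≤ 5 — satisfied.
(2) S = 5 is outside [-1, 3] — violated.
(3) 2 = 6×0 + 2, so 6 does not divide 2 — violated.
(4) Y + T = 6 + 2 = 8, not 9 — violated.
(5) S = 5 lies in [1, 7] — satisfied.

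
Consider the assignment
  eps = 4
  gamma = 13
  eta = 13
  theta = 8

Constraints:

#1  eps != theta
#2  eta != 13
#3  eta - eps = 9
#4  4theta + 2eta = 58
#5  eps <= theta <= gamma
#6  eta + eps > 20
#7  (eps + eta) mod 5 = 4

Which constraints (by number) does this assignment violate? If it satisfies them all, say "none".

Violated: 2, 6, and 7.

#1 eps = 4, theta = 8; distinct — holds.
#2 eta = 13, but 13 is required to differ — does not hold.
#3 eta - eps = 13 - 4 = 9 — holds.
#4 4theta + 2eta = 4(8) + 2(13) = 58 — holds.
#5 values 4 <= 8 <= 13 — holds.
#6 eta + eps = 13 + 4 = 17; 17 ≤ 20, bound 20 not met — does not hold.
#7 eps + eta = 17; 17 mod 5 = 2, not 4 — does not hold.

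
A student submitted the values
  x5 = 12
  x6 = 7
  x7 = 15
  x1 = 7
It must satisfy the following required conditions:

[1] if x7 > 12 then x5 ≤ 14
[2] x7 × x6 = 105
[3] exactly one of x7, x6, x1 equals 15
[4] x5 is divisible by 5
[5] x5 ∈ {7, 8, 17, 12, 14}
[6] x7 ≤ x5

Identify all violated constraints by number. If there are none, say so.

[1] x7 = 15 > 12, so we need x5 ≤ 14; x5 = 12 ≤ 14  ✓
[2] x7 × x6 = 15 × 7 = 105  ✓
[3] x7=15, x6=7, x1=7; 1 of them equals 15  ✓
[4] 12 = 5×2 + 2, so 5 does not divide 12  ✗
[5] x5 = 12 is in {7, 8, 17, 12, 14}  ✓
[6] x7 = 15, x5 = 12; 15 > 12 (want ≤)  ✗

Constraints 4 and 6 do not hold.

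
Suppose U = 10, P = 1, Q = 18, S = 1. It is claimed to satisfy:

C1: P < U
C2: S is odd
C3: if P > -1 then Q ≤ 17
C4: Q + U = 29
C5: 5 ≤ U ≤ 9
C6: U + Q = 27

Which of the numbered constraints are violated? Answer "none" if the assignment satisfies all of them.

The assignment fails constraints 3, 4, 5, and 6.

C1: P = 1, U = 10; 1 < 10 — holds.
C2: S = 1 is odd — holds.
C3: P = 1 > -1, so we need Q ≤ 17; but Q = 18 > 17 — does not hold.
C4: Q + U = 18 + 10 = 28, not 29 — does not hold.
C5: U = 10 is outside [5, 9] — does not hold.
C6: U + Q = 10 + 18 = 28, not 27 — does not hold.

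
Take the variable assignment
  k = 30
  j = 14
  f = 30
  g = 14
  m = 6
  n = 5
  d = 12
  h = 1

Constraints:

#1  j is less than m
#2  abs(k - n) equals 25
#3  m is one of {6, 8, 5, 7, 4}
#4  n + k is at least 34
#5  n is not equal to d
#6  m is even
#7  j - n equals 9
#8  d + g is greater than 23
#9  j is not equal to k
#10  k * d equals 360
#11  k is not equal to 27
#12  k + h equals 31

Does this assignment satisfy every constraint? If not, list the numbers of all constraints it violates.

#1 j = 14, m = 6; 14 ≥ 6 (want <) — violated.
#2 abs(30 - 5) = 25 — OK.
#3 m = 6 is in {6, 8, 5, 7, 4} — OK.
#4 n + k = 5 + 30 = 35; 35 ≥ 34 — OK.
#5 n = 5, d = 12; distinct — OK.
#6 m = 6 is even — OK.
#7 j - n = 14 - 5 = 9 — OK.
#8 d + g = 12 + 14 = 26; 26 > 23 — OK.
#9 j = 14, k = 30; distinct — OK.
#10 k * d = 30 * 12 = 360 — OK.
#11 k = 30, and 30 ≠ 27 — OK.
#12 k + h = 30 + 1 = 31 — OK.

Constraint 1 is violated.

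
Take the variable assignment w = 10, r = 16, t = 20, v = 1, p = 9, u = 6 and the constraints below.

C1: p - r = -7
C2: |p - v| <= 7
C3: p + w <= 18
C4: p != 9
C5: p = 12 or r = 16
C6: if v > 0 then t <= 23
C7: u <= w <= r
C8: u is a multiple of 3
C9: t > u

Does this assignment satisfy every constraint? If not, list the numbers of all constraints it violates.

Constraints 2, 3, 4 do not hold.

C1: p - r = 9 - 16 = -7  ✓
C2: |9 - 1| = 8; 8 > 7, exceeds bound 7  ✗
C3: p + w = 9 + 10 = 19; 19 > 18, bound 18 not met  ✗
C4: p = 9, but 9 is required to differ  ✗
C5: p = 9 ≠ 12, but r = 16 = 16 (second disjunct)  ✓
C6: v = 1 > 0, so we need t ≤ 23; t = 20 ≤ 23  ✓
C7: values 6 <= 10 <= 16  ✓
C8: 6 / 3 = 2, so 3 divides 6  ✓
C9: t = 20, u = 6; 20 > 6  ✓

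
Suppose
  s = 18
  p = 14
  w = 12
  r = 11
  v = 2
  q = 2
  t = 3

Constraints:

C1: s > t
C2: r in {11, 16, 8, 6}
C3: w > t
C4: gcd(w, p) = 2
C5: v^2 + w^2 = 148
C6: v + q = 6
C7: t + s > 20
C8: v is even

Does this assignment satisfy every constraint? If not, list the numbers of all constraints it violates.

The assignment fails constraint 6.

C1: s = 18, t = 3; 18 > 3  yes
C2: r = 11 is in {11, 16, 8, 6}  yes
C3: w = 12, t = 3; 12 > 3  yes
C4: gcd(12, 14) = 2  yes
C5: v^2 + w^2 = 2^2 + 12^2 = 4 + 144 = 148  yes
C6: v + q = 2 + 2 = 4, not 6  no
C7: t + s = 3 + 18 = 21; 21 > 20  yes
C8: v = 2 is even  yes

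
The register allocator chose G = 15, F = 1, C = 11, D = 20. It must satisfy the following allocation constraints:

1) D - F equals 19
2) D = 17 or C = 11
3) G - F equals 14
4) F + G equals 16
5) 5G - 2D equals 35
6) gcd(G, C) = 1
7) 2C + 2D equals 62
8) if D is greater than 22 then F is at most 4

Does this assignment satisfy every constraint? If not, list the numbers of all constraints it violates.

None — every constraint holds.

1) D - F = 20 - 1 = 19  ✓
2) D = 20 ≠ 17, but C = 11 = 11 (second disjunct)  ✓
3) G - F = 15 - 1 = 14  ✓
4) F + G = 1 + 15 = 16  ✓
5) 5G - 2D = 5(15) - 2(20) = 35  ✓
6) gcd(15, 11) = 1  ✓
7) 2C + 2D = 2(11) + 2(20) = 62  ✓
8) D = 20, not > 22; antecedent false, conditional vacuously true  ✓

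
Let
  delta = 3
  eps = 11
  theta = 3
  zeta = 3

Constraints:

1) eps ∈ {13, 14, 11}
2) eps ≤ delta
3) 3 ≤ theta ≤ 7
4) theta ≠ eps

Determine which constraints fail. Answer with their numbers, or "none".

1) eps = 11 is in {13, 14, 11}  holds
2) eps = 11, delta = 3; 11 > 3 (want ≤)  fails
3) theta = 3 lies in [3, 7]  holds
4) theta = 3, eps = 11; distinct  holds

The assignment fails constraint 2.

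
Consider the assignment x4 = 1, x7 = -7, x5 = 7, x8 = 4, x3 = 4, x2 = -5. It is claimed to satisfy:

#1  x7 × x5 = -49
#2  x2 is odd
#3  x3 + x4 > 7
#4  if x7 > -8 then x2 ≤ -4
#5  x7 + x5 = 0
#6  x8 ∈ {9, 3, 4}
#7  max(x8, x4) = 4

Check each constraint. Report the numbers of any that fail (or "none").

Constraint 3 does not hold.

#1 x7 × x5 = -7 × 7 = -49  true
#2 x2 = -5 is odd  true
#3 x3 + x4 = 4 + 1 = 5; 5 ≤ 7, bound 7 not met  false
#4 x7 = -7 > -8, so we need x2 ≤ -4; x2 = -5 ≤ -4  true
#5 x7 + x5 = -7 + 7 = 0  true
#6 x8 = 4 is in {9, 3, 4}  true
#7 max(4, 1) = 4  true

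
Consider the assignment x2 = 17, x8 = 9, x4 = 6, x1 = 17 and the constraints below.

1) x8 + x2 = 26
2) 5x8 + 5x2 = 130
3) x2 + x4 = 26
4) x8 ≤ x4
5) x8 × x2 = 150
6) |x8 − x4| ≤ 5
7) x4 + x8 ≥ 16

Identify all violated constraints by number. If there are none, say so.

1) x8 + x2 = 9 + 17 = 26 — satisfied.
2) 5x8 + 5x2 = 5(9) + 5(17) = 130 — satisfied.
3) x2 + x4 = 17 + 6 = 23, not 26 — violated.
4) x8 = 9, x4 = 6; 9 > 6 (want ≤) — violated.
5) x8 × x2 = 9 × 17 = 153, not 150 — violated.
6) |9 − 6| = 3; 3 ≤ 5 — satisfied.
7) x4 + x8 = 6 + 9 = 15; 15 < 16, bound 16 not met — violated.

No — constraints 3, 4, 5, 7 are not satisfied.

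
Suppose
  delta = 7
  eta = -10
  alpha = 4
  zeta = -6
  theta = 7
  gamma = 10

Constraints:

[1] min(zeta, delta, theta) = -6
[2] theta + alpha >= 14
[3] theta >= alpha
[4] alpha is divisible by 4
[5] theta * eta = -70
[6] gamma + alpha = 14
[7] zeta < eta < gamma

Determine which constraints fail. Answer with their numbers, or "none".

Constraints 2 and 7 do not hold.

[1] min(-6, 7, 7) = -6  true
[2] theta + alpha = 7 + 4 = 11; 11 < 14, bound 14 not met  false
[3] theta = 7, alpha = 4; 7 ≥ 4  true
[4] 4 / 4 = 1, so 4 divides 4  true
[5] theta * eta = 7 * (-10) = -70  true
[6] gamma + alpha = 10 + 4 = 14  true
[7] values -6, -10, 10; zeta = -6 is not < eta = -10  false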